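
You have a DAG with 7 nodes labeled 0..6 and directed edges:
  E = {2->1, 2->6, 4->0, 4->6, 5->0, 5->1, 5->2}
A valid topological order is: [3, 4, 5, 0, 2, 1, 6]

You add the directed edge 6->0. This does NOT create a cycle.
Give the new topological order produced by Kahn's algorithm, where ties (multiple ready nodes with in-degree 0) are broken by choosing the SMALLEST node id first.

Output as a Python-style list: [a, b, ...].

Answer: [3, 4, 5, 2, 1, 6, 0]

Derivation:
Old toposort: [3, 4, 5, 0, 2, 1, 6]
Added edge: 6->0
Position of 6 (6) > position of 0 (3). Must reorder: 6 must now come before 0.
Run Kahn's algorithm (break ties by smallest node id):
  initial in-degrees: [3, 2, 1, 0, 0, 0, 2]
  ready (indeg=0): [3, 4, 5]
  pop 3: no out-edges | ready=[4, 5] | order so far=[3]
  pop 4: indeg[0]->2; indeg[6]->1 | ready=[5] | order so far=[3, 4]
  pop 5: indeg[0]->1; indeg[1]->1; indeg[2]->0 | ready=[2] | order so far=[3, 4, 5]
  pop 2: indeg[1]->0; indeg[6]->0 | ready=[1, 6] | order so far=[3, 4, 5, 2]
  pop 1: no out-edges | ready=[6] | order so far=[3, 4, 5, 2, 1]
  pop 6: indeg[0]->0 | ready=[0] | order so far=[3, 4, 5, 2, 1, 6]
  pop 0: no out-edges | ready=[] | order so far=[3, 4, 5, 2, 1, 6, 0]
  Result: [3, 4, 5, 2, 1, 6, 0]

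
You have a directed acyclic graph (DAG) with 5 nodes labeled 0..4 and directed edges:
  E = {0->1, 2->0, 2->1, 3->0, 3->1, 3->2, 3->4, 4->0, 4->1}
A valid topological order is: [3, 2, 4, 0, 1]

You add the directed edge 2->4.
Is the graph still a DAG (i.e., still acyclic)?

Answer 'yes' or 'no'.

Given toposort: [3, 2, 4, 0, 1]
Position of 2: index 1; position of 4: index 2
New edge 2->4: forward
Forward edge: respects the existing order. Still a DAG, same toposort still valid.
Still a DAG? yes

Answer: yes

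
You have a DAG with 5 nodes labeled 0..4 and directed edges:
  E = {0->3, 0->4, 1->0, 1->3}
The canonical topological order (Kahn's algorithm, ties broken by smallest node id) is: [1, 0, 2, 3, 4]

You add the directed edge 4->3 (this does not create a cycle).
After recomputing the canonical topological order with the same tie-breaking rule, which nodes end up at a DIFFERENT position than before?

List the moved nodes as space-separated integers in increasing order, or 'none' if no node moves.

Answer: 3 4

Derivation:
Old toposort: [1, 0, 2, 3, 4]
Added edge 4->3
Recompute Kahn (smallest-id tiebreak):
  initial in-degrees: [1, 0, 0, 3, 1]
  ready (indeg=0): [1, 2]
  pop 1: indeg[0]->0; indeg[3]->2 | ready=[0, 2] | order so far=[1]
  pop 0: indeg[3]->1; indeg[4]->0 | ready=[2, 4] | order so far=[1, 0]
  pop 2: no out-edges | ready=[4] | order so far=[1, 0, 2]
  pop 4: indeg[3]->0 | ready=[3] | order so far=[1, 0, 2, 4]
  pop 3: no out-edges | ready=[] | order so far=[1, 0, 2, 4, 3]
New canonical toposort: [1, 0, 2, 4, 3]
Compare positions:
  Node 0: index 1 -> 1 (same)
  Node 1: index 0 -> 0 (same)
  Node 2: index 2 -> 2 (same)
  Node 3: index 3 -> 4 (moved)
  Node 4: index 4 -> 3 (moved)
Nodes that changed position: 3 4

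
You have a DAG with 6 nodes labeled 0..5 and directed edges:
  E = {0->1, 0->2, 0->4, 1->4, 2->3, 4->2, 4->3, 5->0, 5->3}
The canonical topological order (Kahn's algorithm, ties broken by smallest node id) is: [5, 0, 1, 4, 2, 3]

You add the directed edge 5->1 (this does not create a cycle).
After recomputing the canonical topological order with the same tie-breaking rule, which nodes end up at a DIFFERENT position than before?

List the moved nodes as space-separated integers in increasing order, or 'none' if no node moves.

Old toposort: [5, 0, 1, 4, 2, 3]
Added edge 5->1
Recompute Kahn (smallest-id tiebreak):
  initial in-degrees: [1, 2, 2, 3, 2, 0]
  ready (indeg=0): [5]
  pop 5: indeg[0]->0; indeg[1]->1; indeg[3]->2 | ready=[0] | order so far=[5]
  pop 0: indeg[1]->0; indeg[2]->1; indeg[4]->1 | ready=[1] | order so far=[5, 0]
  pop 1: indeg[4]->0 | ready=[4] | order so far=[5, 0, 1]
  pop 4: indeg[2]->0; indeg[3]->1 | ready=[2] | order so far=[5, 0, 1, 4]
  pop 2: indeg[3]->0 | ready=[3] | order so far=[5, 0, 1, 4, 2]
  pop 3: no out-edges | ready=[] | order so far=[5, 0, 1, 4, 2, 3]
New canonical toposort: [5, 0, 1, 4, 2, 3]
Compare positions:
  Node 0: index 1 -> 1 (same)
  Node 1: index 2 -> 2 (same)
  Node 2: index 4 -> 4 (same)
  Node 3: index 5 -> 5 (same)
  Node 4: index 3 -> 3 (same)
  Node 5: index 0 -> 0 (same)
Nodes that changed position: none

Answer: none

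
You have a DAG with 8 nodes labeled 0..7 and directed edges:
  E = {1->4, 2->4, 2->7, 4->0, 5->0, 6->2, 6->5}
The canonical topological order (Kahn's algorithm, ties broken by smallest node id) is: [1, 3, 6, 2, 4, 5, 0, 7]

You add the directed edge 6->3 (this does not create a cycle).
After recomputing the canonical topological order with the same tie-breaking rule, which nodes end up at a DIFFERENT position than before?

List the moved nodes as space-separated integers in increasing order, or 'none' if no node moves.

Old toposort: [1, 3, 6, 2, 4, 5, 0, 7]
Added edge 6->3
Recompute Kahn (smallest-id tiebreak):
  initial in-degrees: [2, 0, 1, 1, 2, 1, 0, 1]
  ready (indeg=0): [1, 6]
  pop 1: indeg[4]->1 | ready=[6] | order so far=[1]
  pop 6: indeg[2]->0; indeg[3]->0; indeg[5]->0 | ready=[2, 3, 5] | order so far=[1, 6]
  pop 2: indeg[4]->0; indeg[7]->0 | ready=[3, 4, 5, 7] | order so far=[1, 6, 2]
  pop 3: no out-edges | ready=[4, 5, 7] | order so far=[1, 6, 2, 3]
  pop 4: indeg[0]->1 | ready=[5, 7] | order so far=[1, 6, 2, 3, 4]
  pop 5: indeg[0]->0 | ready=[0, 7] | order so far=[1, 6, 2, 3, 4, 5]
  pop 0: no out-edges | ready=[7] | order so far=[1, 6, 2, 3, 4, 5, 0]
  pop 7: no out-edges | ready=[] | order so far=[1, 6, 2, 3, 4, 5, 0, 7]
New canonical toposort: [1, 6, 2, 3, 4, 5, 0, 7]
Compare positions:
  Node 0: index 6 -> 6 (same)
  Node 1: index 0 -> 0 (same)
  Node 2: index 3 -> 2 (moved)
  Node 3: index 1 -> 3 (moved)
  Node 4: index 4 -> 4 (same)
  Node 5: index 5 -> 5 (same)
  Node 6: index 2 -> 1 (moved)
  Node 7: index 7 -> 7 (same)
Nodes that changed position: 2 3 6

Answer: 2 3 6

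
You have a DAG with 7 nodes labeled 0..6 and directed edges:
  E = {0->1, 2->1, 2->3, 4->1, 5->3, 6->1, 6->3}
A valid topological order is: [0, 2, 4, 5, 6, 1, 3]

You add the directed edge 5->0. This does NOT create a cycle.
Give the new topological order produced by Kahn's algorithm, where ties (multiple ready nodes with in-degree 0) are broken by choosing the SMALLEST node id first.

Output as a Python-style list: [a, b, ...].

Old toposort: [0, 2, 4, 5, 6, 1, 3]
Added edge: 5->0
Position of 5 (3) > position of 0 (0). Must reorder: 5 must now come before 0.
Run Kahn's algorithm (break ties by smallest node id):
  initial in-degrees: [1, 4, 0, 3, 0, 0, 0]
  ready (indeg=0): [2, 4, 5, 6]
  pop 2: indeg[1]->3; indeg[3]->2 | ready=[4, 5, 6] | order so far=[2]
  pop 4: indeg[1]->2 | ready=[5, 6] | order so far=[2, 4]
  pop 5: indeg[0]->0; indeg[3]->1 | ready=[0, 6] | order so far=[2, 4, 5]
  pop 0: indeg[1]->1 | ready=[6] | order so far=[2, 4, 5, 0]
  pop 6: indeg[1]->0; indeg[3]->0 | ready=[1, 3] | order so far=[2, 4, 5, 0, 6]
  pop 1: no out-edges | ready=[3] | order so far=[2, 4, 5, 0, 6, 1]
  pop 3: no out-edges | ready=[] | order so far=[2, 4, 5, 0, 6, 1, 3]
  Result: [2, 4, 5, 0, 6, 1, 3]

Answer: [2, 4, 5, 0, 6, 1, 3]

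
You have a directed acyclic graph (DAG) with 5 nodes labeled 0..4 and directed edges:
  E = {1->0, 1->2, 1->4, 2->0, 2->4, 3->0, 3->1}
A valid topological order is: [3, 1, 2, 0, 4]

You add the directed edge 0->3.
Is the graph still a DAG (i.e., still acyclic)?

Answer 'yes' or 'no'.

Answer: no

Derivation:
Given toposort: [3, 1, 2, 0, 4]
Position of 0: index 3; position of 3: index 0
New edge 0->3: backward (u after v in old order)
Backward edge: old toposort is now invalid. Check if this creates a cycle.
Does 3 already reach 0? Reachable from 3: [0, 1, 2, 3, 4]. YES -> cycle!
Still a DAG? no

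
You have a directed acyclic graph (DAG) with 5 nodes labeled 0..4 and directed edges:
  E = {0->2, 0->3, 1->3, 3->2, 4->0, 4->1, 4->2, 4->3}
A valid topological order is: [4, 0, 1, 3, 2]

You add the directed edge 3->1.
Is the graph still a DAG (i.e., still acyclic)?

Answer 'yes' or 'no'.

Given toposort: [4, 0, 1, 3, 2]
Position of 3: index 3; position of 1: index 2
New edge 3->1: backward (u after v in old order)
Backward edge: old toposort is now invalid. Check if this creates a cycle.
Does 1 already reach 3? Reachable from 1: [1, 2, 3]. YES -> cycle!
Still a DAG? no

Answer: no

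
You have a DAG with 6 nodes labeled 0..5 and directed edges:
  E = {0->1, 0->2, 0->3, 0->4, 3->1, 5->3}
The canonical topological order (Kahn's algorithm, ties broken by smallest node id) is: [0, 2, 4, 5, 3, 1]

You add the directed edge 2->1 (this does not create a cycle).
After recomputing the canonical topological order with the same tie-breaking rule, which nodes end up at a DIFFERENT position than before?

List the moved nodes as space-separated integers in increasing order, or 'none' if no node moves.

Answer: none

Derivation:
Old toposort: [0, 2, 4, 5, 3, 1]
Added edge 2->1
Recompute Kahn (smallest-id tiebreak):
  initial in-degrees: [0, 3, 1, 2, 1, 0]
  ready (indeg=0): [0, 5]
  pop 0: indeg[1]->2; indeg[2]->0; indeg[3]->1; indeg[4]->0 | ready=[2, 4, 5] | order so far=[0]
  pop 2: indeg[1]->1 | ready=[4, 5] | order so far=[0, 2]
  pop 4: no out-edges | ready=[5] | order so far=[0, 2, 4]
  pop 5: indeg[3]->0 | ready=[3] | order so far=[0, 2, 4, 5]
  pop 3: indeg[1]->0 | ready=[1] | order so far=[0, 2, 4, 5, 3]
  pop 1: no out-edges | ready=[] | order so far=[0, 2, 4, 5, 3, 1]
New canonical toposort: [0, 2, 4, 5, 3, 1]
Compare positions:
  Node 0: index 0 -> 0 (same)
  Node 1: index 5 -> 5 (same)
  Node 2: index 1 -> 1 (same)
  Node 3: index 4 -> 4 (same)
  Node 4: index 2 -> 2 (same)
  Node 5: index 3 -> 3 (same)
Nodes that changed position: none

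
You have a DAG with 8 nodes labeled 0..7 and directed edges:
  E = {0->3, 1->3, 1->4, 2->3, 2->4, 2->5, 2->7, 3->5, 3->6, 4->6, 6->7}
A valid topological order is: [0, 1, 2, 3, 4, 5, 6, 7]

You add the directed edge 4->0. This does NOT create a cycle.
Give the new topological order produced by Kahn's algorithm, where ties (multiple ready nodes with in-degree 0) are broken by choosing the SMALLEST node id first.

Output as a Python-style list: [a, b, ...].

Answer: [1, 2, 4, 0, 3, 5, 6, 7]

Derivation:
Old toposort: [0, 1, 2, 3, 4, 5, 6, 7]
Added edge: 4->0
Position of 4 (4) > position of 0 (0). Must reorder: 4 must now come before 0.
Run Kahn's algorithm (break ties by smallest node id):
  initial in-degrees: [1, 0, 0, 3, 2, 2, 2, 2]
  ready (indeg=0): [1, 2]
  pop 1: indeg[3]->2; indeg[4]->1 | ready=[2] | order so far=[1]
  pop 2: indeg[3]->1; indeg[4]->0; indeg[5]->1; indeg[7]->1 | ready=[4] | order so far=[1, 2]
  pop 4: indeg[0]->0; indeg[6]->1 | ready=[0] | order so far=[1, 2, 4]
  pop 0: indeg[3]->0 | ready=[3] | order so far=[1, 2, 4, 0]
  pop 3: indeg[5]->0; indeg[6]->0 | ready=[5, 6] | order so far=[1, 2, 4, 0, 3]
  pop 5: no out-edges | ready=[6] | order so far=[1, 2, 4, 0, 3, 5]
  pop 6: indeg[7]->0 | ready=[7] | order so far=[1, 2, 4, 0, 3, 5, 6]
  pop 7: no out-edges | ready=[] | order so far=[1, 2, 4, 0, 3, 5, 6, 7]
  Result: [1, 2, 4, 0, 3, 5, 6, 7]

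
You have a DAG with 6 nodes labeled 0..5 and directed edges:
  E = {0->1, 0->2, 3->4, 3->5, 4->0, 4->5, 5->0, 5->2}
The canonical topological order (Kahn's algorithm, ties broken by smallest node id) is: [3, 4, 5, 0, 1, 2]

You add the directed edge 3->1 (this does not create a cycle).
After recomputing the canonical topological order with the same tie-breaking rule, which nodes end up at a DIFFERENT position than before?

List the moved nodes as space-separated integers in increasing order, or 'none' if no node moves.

Old toposort: [3, 4, 5, 0, 1, 2]
Added edge 3->1
Recompute Kahn (smallest-id tiebreak):
  initial in-degrees: [2, 2, 2, 0, 1, 2]
  ready (indeg=0): [3]
  pop 3: indeg[1]->1; indeg[4]->0; indeg[5]->1 | ready=[4] | order so far=[3]
  pop 4: indeg[0]->1; indeg[5]->0 | ready=[5] | order so far=[3, 4]
  pop 5: indeg[0]->0; indeg[2]->1 | ready=[0] | order so far=[3, 4, 5]
  pop 0: indeg[1]->0; indeg[2]->0 | ready=[1, 2] | order so far=[3, 4, 5, 0]
  pop 1: no out-edges | ready=[2] | order so far=[3, 4, 5, 0, 1]
  pop 2: no out-edges | ready=[] | order so far=[3, 4, 5, 0, 1, 2]
New canonical toposort: [3, 4, 5, 0, 1, 2]
Compare positions:
  Node 0: index 3 -> 3 (same)
  Node 1: index 4 -> 4 (same)
  Node 2: index 5 -> 5 (same)
  Node 3: index 0 -> 0 (same)
  Node 4: index 1 -> 1 (same)
  Node 5: index 2 -> 2 (same)
Nodes that changed position: none

Answer: none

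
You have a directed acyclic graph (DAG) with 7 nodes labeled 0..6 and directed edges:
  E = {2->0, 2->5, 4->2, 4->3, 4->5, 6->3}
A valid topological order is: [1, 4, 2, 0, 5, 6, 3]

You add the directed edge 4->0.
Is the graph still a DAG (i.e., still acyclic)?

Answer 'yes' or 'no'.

Given toposort: [1, 4, 2, 0, 5, 6, 3]
Position of 4: index 1; position of 0: index 3
New edge 4->0: forward
Forward edge: respects the existing order. Still a DAG, same toposort still valid.
Still a DAG? yes

Answer: yes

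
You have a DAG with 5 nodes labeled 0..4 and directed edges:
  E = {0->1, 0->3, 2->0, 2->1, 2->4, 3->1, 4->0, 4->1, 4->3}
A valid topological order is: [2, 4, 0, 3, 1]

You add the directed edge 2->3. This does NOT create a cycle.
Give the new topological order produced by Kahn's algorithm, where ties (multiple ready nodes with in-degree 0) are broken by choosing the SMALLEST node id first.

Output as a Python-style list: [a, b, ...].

Old toposort: [2, 4, 0, 3, 1]
Added edge: 2->3
Position of 2 (0) < position of 3 (3). Old order still valid.
Run Kahn's algorithm (break ties by smallest node id):
  initial in-degrees: [2, 4, 0, 3, 1]
  ready (indeg=0): [2]
  pop 2: indeg[0]->1; indeg[1]->3; indeg[3]->2; indeg[4]->0 | ready=[4] | order so far=[2]
  pop 4: indeg[0]->0; indeg[1]->2; indeg[3]->1 | ready=[0] | order so far=[2, 4]
  pop 0: indeg[1]->1; indeg[3]->0 | ready=[3] | order so far=[2, 4, 0]
  pop 3: indeg[1]->0 | ready=[1] | order so far=[2, 4, 0, 3]
  pop 1: no out-edges | ready=[] | order so far=[2, 4, 0, 3, 1]
  Result: [2, 4, 0, 3, 1]

Answer: [2, 4, 0, 3, 1]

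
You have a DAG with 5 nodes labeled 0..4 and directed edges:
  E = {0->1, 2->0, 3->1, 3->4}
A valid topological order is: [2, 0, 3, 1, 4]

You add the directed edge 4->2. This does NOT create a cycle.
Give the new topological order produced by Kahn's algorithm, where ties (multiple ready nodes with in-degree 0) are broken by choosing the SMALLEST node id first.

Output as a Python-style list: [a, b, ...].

Old toposort: [2, 0, 3, 1, 4]
Added edge: 4->2
Position of 4 (4) > position of 2 (0). Must reorder: 4 must now come before 2.
Run Kahn's algorithm (break ties by smallest node id):
  initial in-degrees: [1, 2, 1, 0, 1]
  ready (indeg=0): [3]
  pop 3: indeg[1]->1; indeg[4]->0 | ready=[4] | order so far=[3]
  pop 4: indeg[2]->0 | ready=[2] | order so far=[3, 4]
  pop 2: indeg[0]->0 | ready=[0] | order so far=[3, 4, 2]
  pop 0: indeg[1]->0 | ready=[1] | order so far=[3, 4, 2, 0]
  pop 1: no out-edges | ready=[] | order so far=[3, 4, 2, 0, 1]
  Result: [3, 4, 2, 0, 1]

Answer: [3, 4, 2, 0, 1]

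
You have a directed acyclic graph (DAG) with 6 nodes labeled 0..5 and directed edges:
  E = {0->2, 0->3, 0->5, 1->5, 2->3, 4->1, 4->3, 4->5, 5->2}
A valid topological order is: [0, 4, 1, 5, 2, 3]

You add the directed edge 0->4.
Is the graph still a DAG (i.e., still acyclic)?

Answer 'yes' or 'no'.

Given toposort: [0, 4, 1, 5, 2, 3]
Position of 0: index 0; position of 4: index 1
New edge 0->4: forward
Forward edge: respects the existing order. Still a DAG, same toposort still valid.
Still a DAG? yes

Answer: yes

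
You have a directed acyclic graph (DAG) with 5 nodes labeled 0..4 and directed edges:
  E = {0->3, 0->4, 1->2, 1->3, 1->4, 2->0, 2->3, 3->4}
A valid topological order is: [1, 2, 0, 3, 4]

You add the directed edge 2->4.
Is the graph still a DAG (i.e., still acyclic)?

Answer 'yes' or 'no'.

Given toposort: [1, 2, 0, 3, 4]
Position of 2: index 1; position of 4: index 4
New edge 2->4: forward
Forward edge: respects the existing order. Still a DAG, same toposort still valid.
Still a DAG? yes

Answer: yes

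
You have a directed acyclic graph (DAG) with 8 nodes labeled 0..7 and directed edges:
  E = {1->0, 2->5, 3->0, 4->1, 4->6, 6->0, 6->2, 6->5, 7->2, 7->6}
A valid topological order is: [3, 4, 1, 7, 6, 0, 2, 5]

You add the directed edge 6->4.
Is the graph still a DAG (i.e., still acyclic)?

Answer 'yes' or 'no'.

Answer: no

Derivation:
Given toposort: [3, 4, 1, 7, 6, 0, 2, 5]
Position of 6: index 4; position of 4: index 1
New edge 6->4: backward (u after v in old order)
Backward edge: old toposort is now invalid. Check if this creates a cycle.
Does 4 already reach 6? Reachable from 4: [0, 1, 2, 4, 5, 6]. YES -> cycle!
Still a DAG? no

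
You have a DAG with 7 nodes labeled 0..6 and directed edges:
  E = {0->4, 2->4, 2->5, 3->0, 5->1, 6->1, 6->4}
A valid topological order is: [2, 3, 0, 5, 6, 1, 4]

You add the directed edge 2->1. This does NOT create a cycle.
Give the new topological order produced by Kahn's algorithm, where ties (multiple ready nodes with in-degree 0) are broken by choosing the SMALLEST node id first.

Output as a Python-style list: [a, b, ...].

Old toposort: [2, 3, 0, 5, 6, 1, 4]
Added edge: 2->1
Position of 2 (0) < position of 1 (5). Old order still valid.
Run Kahn's algorithm (break ties by smallest node id):
  initial in-degrees: [1, 3, 0, 0, 3, 1, 0]
  ready (indeg=0): [2, 3, 6]
  pop 2: indeg[1]->2; indeg[4]->2; indeg[5]->0 | ready=[3, 5, 6] | order so far=[2]
  pop 3: indeg[0]->0 | ready=[0, 5, 6] | order so far=[2, 3]
  pop 0: indeg[4]->1 | ready=[5, 6] | order so far=[2, 3, 0]
  pop 5: indeg[1]->1 | ready=[6] | order so far=[2, 3, 0, 5]
  pop 6: indeg[1]->0; indeg[4]->0 | ready=[1, 4] | order so far=[2, 3, 0, 5, 6]
  pop 1: no out-edges | ready=[4] | order so far=[2, 3, 0, 5, 6, 1]
  pop 4: no out-edges | ready=[] | order so far=[2, 3, 0, 5, 6, 1, 4]
  Result: [2, 3, 0, 5, 6, 1, 4]

Answer: [2, 3, 0, 5, 6, 1, 4]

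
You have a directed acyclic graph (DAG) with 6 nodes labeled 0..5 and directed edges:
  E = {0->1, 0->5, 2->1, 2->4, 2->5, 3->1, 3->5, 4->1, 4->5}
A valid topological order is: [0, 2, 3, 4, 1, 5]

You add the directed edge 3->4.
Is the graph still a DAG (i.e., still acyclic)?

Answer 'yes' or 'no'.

Answer: yes

Derivation:
Given toposort: [0, 2, 3, 4, 1, 5]
Position of 3: index 2; position of 4: index 3
New edge 3->4: forward
Forward edge: respects the existing order. Still a DAG, same toposort still valid.
Still a DAG? yes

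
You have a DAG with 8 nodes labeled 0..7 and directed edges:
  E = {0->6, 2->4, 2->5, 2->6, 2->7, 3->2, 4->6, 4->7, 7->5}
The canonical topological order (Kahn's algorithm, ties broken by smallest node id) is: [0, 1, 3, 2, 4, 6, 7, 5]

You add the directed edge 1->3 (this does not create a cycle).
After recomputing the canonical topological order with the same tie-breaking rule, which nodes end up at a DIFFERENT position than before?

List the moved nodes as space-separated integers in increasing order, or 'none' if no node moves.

Answer: none

Derivation:
Old toposort: [0, 1, 3, 2, 4, 6, 7, 5]
Added edge 1->3
Recompute Kahn (smallest-id tiebreak):
  initial in-degrees: [0, 0, 1, 1, 1, 2, 3, 2]
  ready (indeg=0): [0, 1]
  pop 0: indeg[6]->2 | ready=[1] | order so far=[0]
  pop 1: indeg[3]->0 | ready=[3] | order so far=[0, 1]
  pop 3: indeg[2]->0 | ready=[2] | order so far=[0, 1, 3]
  pop 2: indeg[4]->0; indeg[5]->1; indeg[6]->1; indeg[7]->1 | ready=[4] | order so far=[0, 1, 3, 2]
  pop 4: indeg[6]->0; indeg[7]->0 | ready=[6, 7] | order so far=[0, 1, 3, 2, 4]
  pop 6: no out-edges | ready=[7] | order so far=[0, 1, 3, 2, 4, 6]
  pop 7: indeg[5]->0 | ready=[5] | order so far=[0, 1, 3, 2, 4, 6, 7]
  pop 5: no out-edges | ready=[] | order so far=[0, 1, 3, 2, 4, 6, 7, 5]
New canonical toposort: [0, 1, 3, 2, 4, 6, 7, 5]
Compare positions:
  Node 0: index 0 -> 0 (same)
  Node 1: index 1 -> 1 (same)
  Node 2: index 3 -> 3 (same)
  Node 3: index 2 -> 2 (same)
  Node 4: index 4 -> 4 (same)
  Node 5: index 7 -> 7 (same)
  Node 6: index 5 -> 5 (same)
  Node 7: index 6 -> 6 (same)
Nodes that changed position: none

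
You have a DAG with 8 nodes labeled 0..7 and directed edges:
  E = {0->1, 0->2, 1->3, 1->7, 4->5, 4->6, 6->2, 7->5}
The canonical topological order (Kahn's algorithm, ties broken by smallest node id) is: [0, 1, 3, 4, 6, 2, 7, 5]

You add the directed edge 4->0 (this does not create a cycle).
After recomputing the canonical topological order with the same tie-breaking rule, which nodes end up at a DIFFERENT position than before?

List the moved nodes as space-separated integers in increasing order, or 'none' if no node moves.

Old toposort: [0, 1, 3, 4, 6, 2, 7, 5]
Added edge 4->0
Recompute Kahn (smallest-id tiebreak):
  initial in-degrees: [1, 1, 2, 1, 0, 2, 1, 1]
  ready (indeg=0): [4]
  pop 4: indeg[0]->0; indeg[5]->1; indeg[6]->0 | ready=[0, 6] | order so far=[4]
  pop 0: indeg[1]->0; indeg[2]->1 | ready=[1, 6] | order so far=[4, 0]
  pop 1: indeg[3]->0; indeg[7]->0 | ready=[3, 6, 7] | order so far=[4, 0, 1]
  pop 3: no out-edges | ready=[6, 7] | order so far=[4, 0, 1, 3]
  pop 6: indeg[2]->0 | ready=[2, 7] | order so far=[4, 0, 1, 3, 6]
  pop 2: no out-edges | ready=[7] | order so far=[4, 0, 1, 3, 6, 2]
  pop 7: indeg[5]->0 | ready=[5] | order so far=[4, 0, 1, 3, 6, 2, 7]
  pop 5: no out-edges | ready=[] | order so far=[4, 0, 1, 3, 6, 2, 7, 5]
New canonical toposort: [4, 0, 1, 3, 6, 2, 7, 5]
Compare positions:
  Node 0: index 0 -> 1 (moved)
  Node 1: index 1 -> 2 (moved)
  Node 2: index 5 -> 5 (same)
  Node 3: index 2 -> 3 (moved)
  Node 4: index 3 -> 0 (moved)
  Node 5: index 7 -> 7 (same)
  Node 6: index 4 -> 4 (same)
  Node 7: index 6 -> 6 (same)
Nodes that changed position: 0 1 3 4

Answer: 0 1 3 4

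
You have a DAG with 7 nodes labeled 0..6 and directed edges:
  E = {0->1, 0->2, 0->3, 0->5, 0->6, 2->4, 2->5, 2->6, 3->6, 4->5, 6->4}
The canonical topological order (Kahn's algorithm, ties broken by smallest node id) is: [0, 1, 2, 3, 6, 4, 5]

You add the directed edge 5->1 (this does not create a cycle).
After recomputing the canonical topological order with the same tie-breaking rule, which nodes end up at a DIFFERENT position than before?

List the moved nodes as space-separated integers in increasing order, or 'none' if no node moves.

Answer: 1 2 3 4 5 6

Derivation:
Old toposort: [0, 1, 2, 3, 6, 4, 5]
Added edge 5->1
Recompute Kahn (smallest-id tiebreak):
  initial in-degrees: [0, 2, 1, 1, 2, 3, 3]
  ready (indeg=0): [0]
  pop 0: indeg[1]->1; indeg[2]->0; indeg[3]->0; indeg[5]->2; indeg[6]->2 | ready=[2, 3] | order so far=[0]
  pop 2: indeg[4]->1; indeg[5]->1; indeg[6]->1 | ready=[3] | order so far=[0, 2]
  pop 3: indeg[6]->0 | ready=[6] | order so far=[0, 2, 3]
  pop 6: indeg[4]->0 | ready=[4] | order so far=[0, 2, 3, 6]
  pop 4: indeg[5]->0 | ready=[5] | order so far=[0, 2, 3, 6, 4]
  pop 5: indeg[1]->0 | ready=[1] | order so far=[0, 2, 3, 6, 4, 5]
  pop 1: no out-edges | ready=[] | order so far=[0, 2, 3, 6, 4, 5, 1]
New canonical toposort: [0, 2, 3, 6, 4, 5, 1]
Compare positions:
  Node 0: index 0 -> 0 (same)
  Node 1: index 1 -> 6 (moved)
  Node 2: index 2 -> 1 (moved)
  Node 3: index 3 -> 2 (moved)
  Node 4: index 5 -> 4 (moved)
  Node 5: index 6 -> 5 (moved)
  Node 6: index 4 -> 3 (moved)
Nodes that changed position: 1 2 3 4 5 6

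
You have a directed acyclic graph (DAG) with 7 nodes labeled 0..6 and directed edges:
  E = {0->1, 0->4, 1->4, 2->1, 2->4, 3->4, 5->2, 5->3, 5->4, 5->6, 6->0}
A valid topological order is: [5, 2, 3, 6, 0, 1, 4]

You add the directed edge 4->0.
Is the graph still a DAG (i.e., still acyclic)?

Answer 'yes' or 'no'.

Answer: no

Derivation:
Given toposort: [5, 2, 3, 6, 0, 1, 4]
Position of 4: index 6; position of 0: index 4
New edge 4->0: backward (u after v in old order)
Backward edge: old toposort is now invalid. Check if this creates a cycle.
Does 0 already reach 4? Reachable from 0: [0, 1, 4]. YES -> cycle!
Still a DAG? no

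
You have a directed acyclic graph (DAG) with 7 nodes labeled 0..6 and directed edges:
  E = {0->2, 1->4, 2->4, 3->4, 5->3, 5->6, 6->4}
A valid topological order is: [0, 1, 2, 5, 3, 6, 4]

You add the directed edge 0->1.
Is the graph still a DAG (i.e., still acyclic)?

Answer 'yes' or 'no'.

Answer: yes

Derivation:
Given toposort: [0, 1, 2, 5, 3, 6, 4]
Position of 0: index 0; position of 1: index 1
New edge 0->1: forward
Forward edge: respects the existing order. Still a DAG, same toposort still valid.
Still a DAG? yes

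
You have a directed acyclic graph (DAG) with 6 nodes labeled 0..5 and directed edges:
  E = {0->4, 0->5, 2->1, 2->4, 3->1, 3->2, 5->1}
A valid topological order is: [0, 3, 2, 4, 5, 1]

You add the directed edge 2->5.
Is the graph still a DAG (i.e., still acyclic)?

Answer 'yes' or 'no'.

Answer: yes

Derivation:
Given toposort: [0, 3, 2, 4, 5, 1]
Position of 2: index 2; position of 5: index 4
New edge 2->5: forward
Forward edge: respects the existing order. Still a DAG, same toposort still valid.
Still a DAG? yes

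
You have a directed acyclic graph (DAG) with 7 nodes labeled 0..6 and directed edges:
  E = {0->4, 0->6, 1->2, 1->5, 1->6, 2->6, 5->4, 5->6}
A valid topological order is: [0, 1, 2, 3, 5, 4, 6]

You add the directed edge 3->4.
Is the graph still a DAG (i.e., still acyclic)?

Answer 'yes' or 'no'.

Given toposort: [0, 1, 2, 3, 5, 4, 6]
Position of 3: index 3; position of 4: index 5
New edge 3->4: forward
Forward edge: respects the existing order. Still a DAG, same toposort still valid.
Still a DAG? yes

Answer: yes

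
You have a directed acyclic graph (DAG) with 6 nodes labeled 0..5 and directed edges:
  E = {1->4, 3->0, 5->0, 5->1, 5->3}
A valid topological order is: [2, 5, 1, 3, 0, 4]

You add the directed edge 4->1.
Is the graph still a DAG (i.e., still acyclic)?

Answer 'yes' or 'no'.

Answer: no

Derivation:
Given toposort: [2, 5, 1, 3, 0, 4]
Position of 4: index 5; position of 1: index 2
New edge 4->1: backward (u after v in old order)
Backward edge: old toposort is now invalid. Check if this creates a cycle.
Does 1 already reach 4? Reachable from 1: [1, 4]. YES -> cycle!
Still a DAG? no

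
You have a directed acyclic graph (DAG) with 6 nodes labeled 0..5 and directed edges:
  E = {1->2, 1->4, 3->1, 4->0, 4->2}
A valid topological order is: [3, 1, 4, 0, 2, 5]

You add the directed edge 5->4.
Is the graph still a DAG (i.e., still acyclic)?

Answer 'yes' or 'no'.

Given toposort: [3, 1, 4, 0, 2, 5]
Position of 5: index 5; position of 4: index 2
New edge 5->4: backward (u after v in old order)
Backward edge: old toposort is now invalid. Check if this creates a cycle.
Does 4 already reach 5? Reachable from 4: [0, 2, 4]. NO -> still a DAG (reorder needed).
Still a DAG? yes

Answer: yes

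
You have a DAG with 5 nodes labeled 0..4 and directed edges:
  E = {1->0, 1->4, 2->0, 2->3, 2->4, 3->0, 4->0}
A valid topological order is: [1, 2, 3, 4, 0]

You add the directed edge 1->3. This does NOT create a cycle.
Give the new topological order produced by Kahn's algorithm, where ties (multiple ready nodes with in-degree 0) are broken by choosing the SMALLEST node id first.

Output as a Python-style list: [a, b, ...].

Old toposort: [1, 2, 3, 4, 0]
Added edge: 1->3
Position of 1 (0) < position of 3 (2). Old order still valid.
Run Kahn's algorithm (break ties by smallest node id):
  initial in-degrees: [4, 0, 0, 2, 2]
  ready (indeg=0): [1, 2]
  pop 1: indeg[0]->3; indeg[3]->1; indeg[4]->1 | ready=[2] | order so far=[1]
  pop 2: indeg[0]->2; indeg[3]->0; indeg[4]->0 | ready=[3, 4] | order so far=[1, 2]
  pop 3: indeg[0]->1 | ready=[4] | order so far=[1, 2, 3]
  pop 4: indeg[0]->0 | ready=[0] | order so far=[1, 2, 3, 4]
  pop 0: no out-edges | ready=[] | order so far=[1, 2, 3, 4, 0]
  Result: [1, 2, 3, 4, 0]

Answer: [1, 2, 3, 4, 0]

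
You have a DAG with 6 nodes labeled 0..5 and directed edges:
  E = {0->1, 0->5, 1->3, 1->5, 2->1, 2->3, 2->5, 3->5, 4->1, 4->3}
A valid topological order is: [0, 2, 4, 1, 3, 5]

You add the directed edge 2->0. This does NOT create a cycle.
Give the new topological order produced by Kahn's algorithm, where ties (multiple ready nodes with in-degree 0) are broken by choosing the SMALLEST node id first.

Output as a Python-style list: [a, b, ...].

Old toposort: [0, 2, 4, 1, 3, 5]
Added edge: 2->0
Position of 2 (1) > position of 0 (0). Must reorder: 2 must now come before 0.
Run Kahn's algorithm (break ties by smallest node id):
  initial in-degrees: [1, 3, 0, 3, 0, 4]
  ready (indeg=0): [2, 4]
  pop 2: indeg[0]->0; indeg[1]->2; indeg[3]->2; indeg[5]->3 | ready=[0, 4] | order so far=[2]
  pop 0: indeg[1]->1; indeg[5]->2 | ready=[4] | order so far=[2, 0]
  pop 4: indeg[1]->0; indeg[3]->1 | ready=[1] | order so far=[2, 0, 4]
  pop 1: indeg[3]->0; indeg[5]->1 | ready=[3] | order so far=[2, 0, 4, 1]
  pop 3: indeg[5]->0 | ready=[5] | order so far=[2, 0, 4, 1, 3]
  pop 5: no out-edges | ready=[] | order so far=[2, 0, 4, 1, 3, 5]
  Result: [2, 0, 4, 1, 3, 5]

Answer: [2, 0, 4, 1, 3, 5]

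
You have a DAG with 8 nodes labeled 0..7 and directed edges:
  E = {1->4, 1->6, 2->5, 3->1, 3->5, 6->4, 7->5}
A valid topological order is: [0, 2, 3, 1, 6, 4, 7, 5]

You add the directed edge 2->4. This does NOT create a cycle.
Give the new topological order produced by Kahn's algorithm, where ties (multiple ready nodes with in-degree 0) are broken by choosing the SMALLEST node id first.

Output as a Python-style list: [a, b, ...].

Answer: [0, 2, 3, 1, 6, 4, 7, 5]

Derivation:
Old toposort: [0, 2, 3, 1, 6, 4, 7, 5]
Added edge: 2->4
Position of 2 (1) < position of 4 (5). Old order still valid.
Run Kahn's algorithm (break ties by smallest node id):
  initial in-degrees: [0, 1, 0, 0, 3, 3, 1, 0]
  ready (indeg=0): [0, 2, 3, 7]
  pop 0: no out-edges | ready=[2, 3, 7] | order so far=[0]
  pop 2: indeg[4]->2; indeg[5]->2 | ready=[3, 7] | order so far=[0, 2]
  pop 3: indeg[1]->0; indeg[5]->1 | ready=[1, 7] | order so far=[0, 2, 3]
  pop 1: indeg[4]->1; indeg[6]->0 | ready=[6, 7] | order so far=[0, 2, 3, 1]
  pop 6: indeg[4]->0 | ready=[4, 7] | order so far=[0, 2, 3, 1, 6]
  pop 4: no out-edges | ready=[7] | order so far=[0, 2, 3, 1, 6, 4]
  pop 7: indeg[5]->0 | ready=[5] | order so far=[0, 2, 3, 1, 6, 4, 7]
  pop 5: no out-edges | ready=[] | order so far=[0, 2, 3, 1, 6, 4, 7, 5]
  Result: [0, 2, 3, 1, 6, 4, 7, 5]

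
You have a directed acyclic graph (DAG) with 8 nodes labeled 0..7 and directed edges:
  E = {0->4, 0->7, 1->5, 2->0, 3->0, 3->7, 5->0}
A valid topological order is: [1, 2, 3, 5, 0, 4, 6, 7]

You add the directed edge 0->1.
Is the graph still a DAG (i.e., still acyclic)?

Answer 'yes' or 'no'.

Given toposort: [1, 2, 3, 5, 0, 4, 6, 7]
Position of 0: index 4; position of 1: index 0
New edge 0->1: backward (u after v in old order)
Backward edge: old toposort is now invalid. Check if this creates a cycle.
Does 1 already reach 0? Reachable from 1: [0, 1, 4, 5, 7]. YES -> cycle!
Still a DAG? no

Answer: no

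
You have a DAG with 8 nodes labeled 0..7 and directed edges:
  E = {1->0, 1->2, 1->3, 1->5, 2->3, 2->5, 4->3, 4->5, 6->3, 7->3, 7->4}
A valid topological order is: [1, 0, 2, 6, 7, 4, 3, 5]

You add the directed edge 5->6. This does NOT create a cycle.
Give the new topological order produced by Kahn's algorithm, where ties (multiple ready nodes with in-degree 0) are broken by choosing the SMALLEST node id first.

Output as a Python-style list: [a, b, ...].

Answer: [1, 0, 2, 7, 4, 5, 6, 3]

Derivation:
Old toposort: [1, 0, 2, 6, 7, 4, 3, 5]
Added edge: 5->6
Position of 5 (7) > position of 6 (3). Must reorder: 5 must now come before 6.
Run Kahn's algorithm (break ties by smallest node id):
  initial in-degrees: [1, 0, 1, 5, 1, 3, 1, 0]
  ready (indeg=0): [1, 7]
  pop 1: indeg[0]->0; indeg[2]->0; indeg[3]->4; indeg[5]->2 | ready=[0, 2, 7] | order so far=[1]
  pop 0: no out-edges | ready=[2, 7] | order so far=[1, 0]
  pop 2: indeg[3]->3; indeg[5]->1 | ready=[7] | order so far=[1, 0, 2]
  pop 7: indeg[3]->2; indeg[4]->0 | ready=[4] | order so far=[1, 0, 2, 7]
  pop 4: indeg[3]->1; indeg[5]->0 | ready=[5] | order so far=[1, 0, 2, 7, 4]
  pop 5: indeg[6]->0 | ready=[6] | order so far=[1, 0, 2, 7, 4, 5]
  pop 6: indeg[3]->0 | ready=[3] | order so far=[1, 0, 2, 7, 4, 5, 6]
  pop 3: no out-edges | ready=[] | order so far=[1, 0, 2, 7, 4, 5, 6, 3]
  Result: [1, 0, 2, 7, 4, 5, 6, 3]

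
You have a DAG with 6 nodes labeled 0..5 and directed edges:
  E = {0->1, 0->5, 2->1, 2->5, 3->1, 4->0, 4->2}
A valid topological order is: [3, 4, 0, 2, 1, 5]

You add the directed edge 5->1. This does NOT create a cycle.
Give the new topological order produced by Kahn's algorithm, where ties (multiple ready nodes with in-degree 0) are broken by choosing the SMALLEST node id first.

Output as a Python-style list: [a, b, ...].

Answer: [3, 4, 0, 2, 5, 1]

Derivation:
Old toposort: [3, 4, 0, 2, 1, 5]
Added edge: 5->1
Position of 5 (5) > position of 1 (4). Must reorder: 5 must now come before 1.
Run Kahn's algorithm (break ties by smallest node id):
  initial in-degrees: [1, 4, 1, 0, 0, 2]
  ready (indeg=0): [3, 4]
  pop 3: indeg[1]->3 | ready=[4] | order so far=[3]
  pop 4: indeg[0]->0; indeg[2]->0 | ready=[0, 2] | order so far=[3, 4]
  pop 0: indeg[1]->2; indeg[5]->1 | ready=[2] | order so far=[3, 4, 0]
  pop 2: indeg[1]->1; indeg[5]->0 | ready=[5] | order so far=[3, 4, 0, 2]
  pop 5: indeg[1]->0 | ready=[1] | order so far=[3, 4, 0, 2, 5]
  pop 1: no out-edges | ready=[] | order so far=[3, 4, 0, 2, 5, 1]
  Result: [3, 4, 0, 2, 5, 1]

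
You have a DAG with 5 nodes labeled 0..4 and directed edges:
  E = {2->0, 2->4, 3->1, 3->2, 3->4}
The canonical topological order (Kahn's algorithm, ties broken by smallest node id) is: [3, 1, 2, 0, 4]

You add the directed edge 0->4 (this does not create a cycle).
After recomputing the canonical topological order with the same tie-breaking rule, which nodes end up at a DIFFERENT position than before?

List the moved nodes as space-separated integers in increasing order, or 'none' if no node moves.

Answer: none

Derivation:
Old toposort: [3, 1, 2, 0, 4]
Added edge 0->4
Recompute Kahn (smallest-id tiebreak):
  initial in-degrees: [1, 1, 1, 0, 3]
  ready (indeg=0): [3]
  pop 3: indeg[1]->0; indeg[2]->0; indeg[4]->2 | ready=[1, 2] | order so far=[3]
  pop 1: no out-edges | ready=[2] | order so far=[3, 1]
  pop 2: indeg[0]->0; indeg[4]->1 | ready=[0] | order so far=[3, 1, 2]
  pop 0: indeg[4]->0 | ready=[4] | order so far=[3, 1, 2, 0]
  pop 4: no out-edges | ready=[] | order so far=[3, 1, 2, 0, 4]
New canonical toposort: [3, 1, 2, 0, 4]
Compare positions:
  Node 0: index 3 -> 3 (same)
  Node 1: index 1 -> 1 (same)
  Node 2: index 2 -> 2 (same)
  Node 3: index 0 -> 0 (same)
  Node 4: index 4 -> 4 (same)
Nodes that changed position: none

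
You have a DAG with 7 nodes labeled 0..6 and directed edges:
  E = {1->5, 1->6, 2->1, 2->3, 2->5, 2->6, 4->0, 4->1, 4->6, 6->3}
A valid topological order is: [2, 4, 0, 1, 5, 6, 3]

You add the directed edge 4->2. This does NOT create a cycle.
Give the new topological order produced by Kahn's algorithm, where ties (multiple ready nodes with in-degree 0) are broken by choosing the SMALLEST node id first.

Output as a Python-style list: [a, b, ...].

Old toposort: [2, 4, 0, 1, 5, 6, 3]
Added edge: 4->2
Position of 4 (1) > position of 2 (0). Must reorder: 4 must now come before 2.
Run Kahn's algorithm (break ties by smallest node id):
  initial in-degrees: [1, 2, 1, 2, 0, 2, 3]
  ready (indeg=0): [4]
  pop 4: indeg[0]->0; indeg[1]->1; indeg[2]->0; indeg[6]->2 | ready=[0, 2] | order so far=[4]
  pop 0: no out-edges | ready=[2] | order so far=[4, 0]
  pop 2: indeg[1]->0; indeg[3]->1; indeg[5]->1; indeg[6]->1 | ready=[1] | order so far=[4, 0, 2]
  pop 1: indeg[5]->0; indeg[6]->0 | ready=[5, 6] | order so far=[4, 0, 2, 1]
  pop 5: no out-edges | ready=[6] | order so far=[4, 0, 2, 1, 5]
  pop 6: indeg[3]->0 | ready=[3] | order so far=[4, 0, 2, 1, 5, 6]
  pop 3: no out-edges | ready=[] | order so far=[4, 0, 2, 1, 5, 6, 3]
  Result: [4, 0, 2, 1, 5, 6, 3]

Answer: [4, 0, 2, 1, 5, 6, 3]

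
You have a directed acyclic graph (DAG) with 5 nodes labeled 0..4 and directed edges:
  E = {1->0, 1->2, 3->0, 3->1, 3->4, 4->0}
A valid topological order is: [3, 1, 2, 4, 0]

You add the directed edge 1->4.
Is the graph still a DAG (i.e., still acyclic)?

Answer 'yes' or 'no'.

Given toposort: [3, 1, 2, 4, 0]
Position of 1: index 1; position of 4: index 3
New edge 1->4: forward
Forward edge: respects the existing order. Still a DAG, same toposort still valid.
Still a DAG? yes

Answer: yes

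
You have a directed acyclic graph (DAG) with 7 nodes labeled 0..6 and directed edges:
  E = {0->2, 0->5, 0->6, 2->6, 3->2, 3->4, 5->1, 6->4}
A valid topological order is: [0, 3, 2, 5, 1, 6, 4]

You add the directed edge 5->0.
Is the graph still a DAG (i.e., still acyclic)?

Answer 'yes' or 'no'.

Given toposort: [0, 3, 2, 5, 1, 6, 4]
Position of 5: index 3; position of 0: index 0
New edge 5->0: backward (u after v in old order)
Backward edge: old toposort is now invalid. Check if this creates a cycle.
Does 0 already reach 5? Reachable from 0: [0, 1, 2, 4, 5, 6]. YES -> cycle!
Still a DAG? no

Answer: no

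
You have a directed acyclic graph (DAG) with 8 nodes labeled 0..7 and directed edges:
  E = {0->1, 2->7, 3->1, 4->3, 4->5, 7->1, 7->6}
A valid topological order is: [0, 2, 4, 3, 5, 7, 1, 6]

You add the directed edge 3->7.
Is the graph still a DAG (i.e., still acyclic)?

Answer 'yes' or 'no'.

Answer: yes

Derivation:
Given toposort: [0, 2, 4, 3, 5, 7, 1, 6]
Position of 3: index 3; position of 7: index 5
New edge 3->7: forward
Forward edge: respects the existing order. Still a DAG, same toposort still valid.
Still a DAG? yes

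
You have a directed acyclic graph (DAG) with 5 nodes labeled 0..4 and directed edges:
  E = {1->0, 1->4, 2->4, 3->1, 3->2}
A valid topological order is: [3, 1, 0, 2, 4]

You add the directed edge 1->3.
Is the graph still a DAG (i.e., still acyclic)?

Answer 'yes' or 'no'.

Given toposort: [3, 1, 0, 2, 4]
Position of 1: index 1; position of 3: index 0
New edge 1->3: backward (u after v in old order)
Backward edge: old toposort is now invalid. Check if this creates a cycle.
Does 3 already reach 1? Reachable from 3: [0, 1, 2, 3, 4]. YES -> cycle!
Still a DAG? no

Answer: no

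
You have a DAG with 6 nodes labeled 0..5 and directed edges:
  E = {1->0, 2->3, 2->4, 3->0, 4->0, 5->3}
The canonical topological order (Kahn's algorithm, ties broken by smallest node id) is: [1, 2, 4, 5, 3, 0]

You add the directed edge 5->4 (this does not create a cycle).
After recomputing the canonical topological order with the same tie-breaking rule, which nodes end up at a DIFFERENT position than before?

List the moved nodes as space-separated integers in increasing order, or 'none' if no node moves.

Old toposort: [1, 2, 4, 5, 3, 0]
Added edge 5->4
Recompute Kahn (smallest-id tiebreak):
  initial in-degrees: [3, 0, 0, 2, 2, 0]
  ready (indeg=0): [1, 2, 5]
  pop 1: indeg[0]->2 | ready=[2, 5] | order so far=[1]
  pop 2: indeg[3]->1; indeg[4]->1 | ready=[5] | order so far=[1, 2]
  pop 5: indeg[3]->0; indeg[4]->0 | ready=[3, 4] | order so far=[1, 2, 5]
  pop 3: indeg[0]->1 | ready=[4] | order so far=[1, 2, 5, 3]
  pop 4: indeg[0]->0 | ready=[0] | order so far=[1, 2, 5, 3, 4]
  pop 0: no out-edges | ready=[] | order so far=[1, 2, 5, 3, 4, 0]
New canonical toposort: [1, 2, 5, 3, 4, 0]
Compare positions:
  Node 0: index 5 -> 5 (same)
  Node 1: index 0 -> 0 (same)
  Node 2: index 1 -> 1 (same)
  Node 3: index 4 -> 3 (moved)
  Node 4: index 2 -> 4 (moved)
  Node 5: index 3 -> 2 (moved)
Nodes that changed position: 3 4 5

Answer: 3 4 5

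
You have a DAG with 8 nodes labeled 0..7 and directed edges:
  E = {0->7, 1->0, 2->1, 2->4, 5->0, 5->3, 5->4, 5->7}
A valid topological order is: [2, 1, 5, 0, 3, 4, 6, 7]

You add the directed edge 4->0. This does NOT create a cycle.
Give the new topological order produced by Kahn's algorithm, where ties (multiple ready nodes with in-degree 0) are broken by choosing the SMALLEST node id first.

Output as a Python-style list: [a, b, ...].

Old toposort: [2, 1, 5, 0, 3, 4, 6, 7]
Added edge: 4->0
Position of 4 (5) > position of 0 (3). Must reorder: 4 must now come before 0.
Run Kahn's algorithm (break ties by smallest node id):
  initial in-degrees: [3, 1, 0, 1, 2, 0, 0, 2]
  ready (indeg=0): [2, 5, 6]
  pop 2: indeg[1]->0; indeg[4]->1 | ready=[1, 5, 6] | order so far=[2]
  pop 1: indeg[0]->2 | ready=[5, 6] | order so far=[2, 1]
  pop 5: indeg[0]->1; indeg[3]->0; indeg[4]->0; indeg[7]->1 | ready=[3, 4, 6] | order so far=[2, 1, 5]
  pop 3: no out-edges | ready=[4, 6] | order so far=[2, 1, 5, 3]
  pop 4: indeg[0]->0 | ready=[0, 6] | order so far=[2, 1, 5, 3, 4]
  pop 0: indeg[7]->0 | ready=[6, 7] | order so far=[2, 1, 5, 3, 4, 0]
  pop 6: no out-edges | ready=[7] | order so far=[2, 1, 5, 3, 4, 0, 6]
  pop 7: no out-edges | ready=[] | order so far=[2, 1, 5, 3, 4, 0, 6, 7]
  Result: [2, 1, 5, 3, 4, 0, 6, 7]

Answer: [2, 1, 5, 3, 4, 0, 6, 7]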